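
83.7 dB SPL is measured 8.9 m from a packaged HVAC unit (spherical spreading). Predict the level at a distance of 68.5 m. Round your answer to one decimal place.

For a point source, L₂ = L₁ − 20·log₁₀(r₂/r₁).
L₂ = 83.7 − 20·log₁₀(68.5/8.9) = 83.7 − 17.726 = 65.97 dB SPL.

66.0 dB SPL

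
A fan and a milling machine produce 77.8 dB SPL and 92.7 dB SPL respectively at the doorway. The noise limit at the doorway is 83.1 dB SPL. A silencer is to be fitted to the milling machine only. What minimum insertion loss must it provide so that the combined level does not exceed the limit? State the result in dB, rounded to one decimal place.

11.1 dB

The untreated sources together contribute 10^(77.8/10) = 6.026e+07, i.e. 77.80 dB SPL.
The limit corresponds to 10^(83.1/10) = 2.042e+08; subtracting the fixed part leaves 1.439e+08 for the milling machine, i.e. 81.58 dB SPL.
Required insertion loss = 92.7 − 81.58 = 11.12 dB.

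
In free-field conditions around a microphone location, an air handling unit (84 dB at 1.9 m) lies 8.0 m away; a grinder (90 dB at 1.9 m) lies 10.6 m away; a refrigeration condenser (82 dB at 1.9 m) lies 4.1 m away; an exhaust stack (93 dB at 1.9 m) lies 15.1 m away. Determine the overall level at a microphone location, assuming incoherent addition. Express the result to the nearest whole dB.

80 dB

First find each source's level at the receiver (point-source: −20·log₁₀(r/r_ref)), then combine on an intensity basis.
air handling unit: 84 − 20·log₁₀(8.0/1.9) = 84 − 12.49 = 71.51 dB.
grinder: 90 − 20·log₁₀(10.6/1.9) = 90 − 14.93 = 75.07 dB.
refrigeration condenser: 82 − 20·log₁₀(4.1/1.9) = 82 − 6.68 = 75.32 dB.
exhaust stack: 93 − 20·log₁₀(15.1/1.9) = 93 − 18.00 = 75.00 dB.
Σ 10^(L/10) = 1.119e+08 → L_total = 10·log₁₀(1.119e+08) = 80.49 dB.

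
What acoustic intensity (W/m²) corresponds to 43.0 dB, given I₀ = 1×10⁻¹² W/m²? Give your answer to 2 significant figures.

2.0e-08 W/m²

I = I₀·10^(L/10) = 10⁻¹² × 10^(43.0/10) = 10^(-7.700).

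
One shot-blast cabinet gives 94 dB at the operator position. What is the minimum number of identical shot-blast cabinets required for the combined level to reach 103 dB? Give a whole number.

8

Need L₁ + 10·log₁₀ N ≥ 103, i.e. log₁₀ N ≥ 0.90.
N ≥ 10^(9.0/10) = 7.943, so N = 8.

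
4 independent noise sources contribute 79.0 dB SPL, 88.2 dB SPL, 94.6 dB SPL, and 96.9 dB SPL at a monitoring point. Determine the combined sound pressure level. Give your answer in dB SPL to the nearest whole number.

99 dB SPL

Incoherent sources combine by intensity addition: L_total = 10·log₁₀(Σ 10^(L_i/10)).
Σ 10^(L/10) = 10^(79.0/10) + 10^(88.2/10) + 10^(94.6/10) + 10^(96.9/10) = 8.522e+09.
L_total = 10·log₁₀(8.522e+09) = 99.31 dB SPL.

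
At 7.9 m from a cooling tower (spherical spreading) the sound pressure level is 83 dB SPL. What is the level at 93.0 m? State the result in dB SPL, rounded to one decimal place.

61.6 dB SPL

For a point source, L₂ = L₁ − 20·log₁₀(r₂/r₁).
L₂ = 83 − 20·log₁₀(93.0/7.9) = 83 − 21.417 = 61.58 dB SPL.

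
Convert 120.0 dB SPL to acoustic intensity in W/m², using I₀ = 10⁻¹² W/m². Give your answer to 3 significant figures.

L = 10·log₁₀(I/I₀) ⇒ I = I₀·10^(L/10) = 10⁻¹² × 10^12.00.

1.00 W/m²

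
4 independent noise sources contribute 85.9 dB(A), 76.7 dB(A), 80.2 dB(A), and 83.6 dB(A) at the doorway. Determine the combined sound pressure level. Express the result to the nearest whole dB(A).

89 dB(A)

For uncorrelated sources the intensities add, so convert each level to linear form, sum, and take 10·log₁₀ of the total.
Σ 10^(L/10) = 10^(85.9/10) + 10^(76.7/10) + 10^(80.2/10) + 10^(83.6/10) = 7.696e+08.
L_total = 10·log₁₀(7.696e+08) = 88.86 dB(A).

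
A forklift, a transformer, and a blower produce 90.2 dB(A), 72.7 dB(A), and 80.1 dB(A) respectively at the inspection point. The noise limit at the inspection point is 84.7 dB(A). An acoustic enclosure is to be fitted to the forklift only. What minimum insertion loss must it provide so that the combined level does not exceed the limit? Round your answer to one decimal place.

Everything except the forklift sums to 10^(72.7/10) + 10^(80.1/10) = 1.210e+08 in linear terms, 80.83 dB(A).
The limit corresponds to 10^(84.7/10) = 2.951e+08; subtracting the fixed part leaves 1.742e+08 for the forklift, i.e. 82.41 dB(A).
Required insertion loss = 90.2 − 82.41 = 7.79 dB.

7.8 dB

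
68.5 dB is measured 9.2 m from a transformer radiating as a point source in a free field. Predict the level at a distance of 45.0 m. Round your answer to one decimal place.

For a point source, L₂ = L₁ − 20·log₁₀(r₂/r₁).
L₂ = 68.5 − 20·log₁₀(45.0/9.2) = 68.5 − 13.788 = 54.71 dB.

54.7 dB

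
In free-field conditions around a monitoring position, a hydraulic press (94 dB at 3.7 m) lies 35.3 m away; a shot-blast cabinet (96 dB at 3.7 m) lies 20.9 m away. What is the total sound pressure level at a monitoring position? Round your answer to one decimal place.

First find each source's level at the receiver (point-source: −20·log₁₀(r/r_ref)), then combine on an intensity basis.
hydraulic press: 94 − 20·log₁₀(35.3/3.7) = 94 − 19.59 = 74.41 dB.
shot-blast cabinet: 96 − 20·log₁₀(20.9/3.7) = 96 − 15.04 = 80.96 dB.
Σ 10^(L/10) = 1.524e+08 → L_total = 10·log₁₀(1.524e+08) = 81.83 dB.

81.8 dB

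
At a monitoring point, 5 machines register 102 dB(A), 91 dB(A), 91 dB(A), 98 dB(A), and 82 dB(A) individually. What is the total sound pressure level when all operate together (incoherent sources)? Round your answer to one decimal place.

104.0 dB(A)

For uncorrelated sources the intensities add, so convert each level to linear form, sum, and take 10·log₁₀ of the total.
Σ 10^(L/10) = 10^(102/10) + 10^(91/10) + 10^(91/10) + 10^(98/10) + 10^(82/10) = 2.483e+10.
L_total = 10·log₁₀(2.483e+10) = 103.95 dB(A).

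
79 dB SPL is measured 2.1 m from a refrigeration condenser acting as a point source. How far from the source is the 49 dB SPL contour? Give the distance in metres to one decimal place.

66.4 m

The 30.0 dB drop corresponds to a distance ratio of 10^(30.0/20) for a point source.
r₂ = 2.1·10^((79−49)/20) = 2.1·10^(30.0/20) = 66.41 m.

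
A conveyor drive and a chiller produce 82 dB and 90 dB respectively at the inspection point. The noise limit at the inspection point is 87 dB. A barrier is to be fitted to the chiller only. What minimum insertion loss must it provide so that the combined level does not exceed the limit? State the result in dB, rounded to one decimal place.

4.7 dB

Fixed contribution from the other source: Σ 10^(L/10) = 10^(82/10) = 1.585e+08 (82.00 dB).
To meet 87 dB overall, the treated chiller may contribute at most 10^(87/10) − 1.585e+08 = 3.427e+08, i.e. 85.35 dB.
Required insertion loss = 90 − 85.35 = 4.65 dB.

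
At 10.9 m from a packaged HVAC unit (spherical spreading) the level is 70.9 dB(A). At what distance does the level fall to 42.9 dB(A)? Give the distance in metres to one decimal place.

Point-source spreading drops the level by 20·log₁₀(r₂/r₁); inverting, r₂/r₁ = 10^(ΔL/20).
r₂ = 10.9·10^((70.9−42.9)/20) = 10.9·10^(28.0/20) = 273.80 m.

273.8 m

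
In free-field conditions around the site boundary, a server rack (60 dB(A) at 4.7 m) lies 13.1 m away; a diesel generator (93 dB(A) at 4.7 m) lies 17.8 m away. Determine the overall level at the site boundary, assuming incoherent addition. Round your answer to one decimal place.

81.4 dB(A)

Apply inverse-square spreading to bring every level to the receiver, then sum 10^(L/10).
server rack: 60 − 20·log₁₀(13.1/4.7) = 60 − 8.90 = 51.10 dB(A).
diesel generator: 93 − 20·log₁₀(17.8/4.7) = 93 − 11.57 = 81.43 dB(A).
Σ 10^(L/10) = 1.392e+08 → L_total = 10·log₁₀(1.392e+08) = 81.44 dB(A).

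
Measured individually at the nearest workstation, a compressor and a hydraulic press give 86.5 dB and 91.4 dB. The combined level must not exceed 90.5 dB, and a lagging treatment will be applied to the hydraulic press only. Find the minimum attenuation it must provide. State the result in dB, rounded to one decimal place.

The untreated sources together contribute 10^(86.5/10) = 4.467e+08, i.e. 86.50 dB.
To meet 90.5 dB overall, the treated hydraulic press may contribute at most 10^(90.5/10) − 4.467e+08 = 6.753e+08, i.e. 88.30 dB.
Required insertion loss = 91.4 − 88.30 = 3.10 dB.

3.1 dB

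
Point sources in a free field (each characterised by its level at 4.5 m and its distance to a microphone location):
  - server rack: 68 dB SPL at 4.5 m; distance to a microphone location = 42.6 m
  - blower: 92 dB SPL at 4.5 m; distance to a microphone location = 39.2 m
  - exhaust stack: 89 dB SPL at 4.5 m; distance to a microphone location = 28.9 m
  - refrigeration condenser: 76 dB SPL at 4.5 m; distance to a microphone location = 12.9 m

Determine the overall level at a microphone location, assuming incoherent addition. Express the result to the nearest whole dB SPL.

77 dB SPL

Apply inverse-square spreading to bring every level to the receiver, then sum 10^(L/10).
server rack: 68 − 20·log₁₀(42.6/4.5) = 68 − 19.52 = 48.48 dB SPL.
blower: 92 − 20·log₁₀(39.2/4.5) = 92 − 18.80 = 73.20 dB SPL.
exhaust stack: 89 − 20·log₁₀(28.9/4.5) = 89 − 16.15 = 72.85 dB SPL.
refrigeration condenser: 76 − 20·log₁₀(12.9/4.5) = 76 − 9.15 = 66.85 dB SPL.
Σ 10^(L/10) = 4.506e+07 → L_total = 10·log₁₀(4.506e+07) = 76.54 dB SPL.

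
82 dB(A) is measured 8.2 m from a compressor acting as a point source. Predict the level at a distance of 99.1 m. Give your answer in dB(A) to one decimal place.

For a point source, L₂ = L₁ − 20·log₁₀(r₂/r₁).
L₂ = 82 − 20·log₁₀(99.1/8.2) = 82 − 21.645 = 60.35 dB(A).

60.4 dB(A)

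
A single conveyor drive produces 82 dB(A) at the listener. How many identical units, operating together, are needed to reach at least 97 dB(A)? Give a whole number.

32

N identical sources give L₁ + 10·log₁₀ N, so require 10·log₁₀ N ≥ 97 − 82 = 15.0 dB.
N ≥ 10^(15.0/10) = 31.623, so N = 32.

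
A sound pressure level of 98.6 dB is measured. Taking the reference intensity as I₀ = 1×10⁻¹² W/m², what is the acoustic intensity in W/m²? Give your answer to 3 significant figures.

0.00724 W/m²

L = 10·log₁₀(I/I₀) ⇒ I = I₀·10^(L/10) = 10⁻¹² × 10^9.86.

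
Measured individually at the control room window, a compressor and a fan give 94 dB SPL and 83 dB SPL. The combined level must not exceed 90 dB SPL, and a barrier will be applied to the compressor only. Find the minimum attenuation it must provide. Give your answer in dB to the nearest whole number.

5 dB

The untreated sources together contribute 10^(83/10) = 1.995e+08, i.e. 83.00 dB SPL.
The limit corresponds to 10^(90/10) = 1.000e+09; subtracting the fixed part leaves 8.005e+08 for the compressor, i.e. 89.03 dB SPL.
Required insertion loss = 94 − 89.03 = 4.97 dB.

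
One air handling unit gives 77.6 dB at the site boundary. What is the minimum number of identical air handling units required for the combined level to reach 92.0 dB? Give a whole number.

28

N identical sources give L₁ + 10·log₁₀ N, so require 10·log₁₀ N ≥ 92.0 − 77.6 = 14.4 dB.
N ≥ 10^(14.4/10) = 27.542, so N = 28.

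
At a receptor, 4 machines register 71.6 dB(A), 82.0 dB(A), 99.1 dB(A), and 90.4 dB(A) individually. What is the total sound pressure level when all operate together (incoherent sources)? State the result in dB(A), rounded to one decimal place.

99.7 dB(A)

Incoherent sources combine by intensity addition: L_total = 10·log₁₀(Σ 10^(L_i/10)).
Σ 10^(L/10) = 10^(71.6/10) + 10^(82.0/10) + 10^(99.1/10) + 10^(90.4/10) = 9.398e+09.
L_total = 10·log₁₀(9.398e+09) = 99.73 dB(A).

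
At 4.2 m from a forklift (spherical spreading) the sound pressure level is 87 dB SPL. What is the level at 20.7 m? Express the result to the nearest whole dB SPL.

Spherical spreading from a point source gives a 20·log₁₀(r₂/r₁) drop.
L₂ = 87 − 20·log₁₀(20.7/4.2) = 87 − 13.854 = 73.15 dB SPL.

73 dB SPL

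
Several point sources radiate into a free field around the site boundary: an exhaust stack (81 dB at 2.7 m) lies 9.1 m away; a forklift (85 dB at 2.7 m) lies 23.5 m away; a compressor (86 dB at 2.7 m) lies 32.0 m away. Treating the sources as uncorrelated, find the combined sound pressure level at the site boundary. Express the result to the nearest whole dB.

Apply inverse-square spreading to bring every level to the receiver, then sum 10^(L/10).
exhaust stack: 81 − 20·log₁₀(9.1/2.7) = 81 − 10.55 = 70.45 dB.
forklift: 85 − 20·log₁₀(23.5/2.7) = 85 − 18.79 = 66.21 dB.
compressor: 86 − 20·log₁₀(32.0/2.7) = 86 − 21.48 = 64.52 dB.
Σ 10^(L/10) = 1.809e+07 → L_total = 10·log₁₀(1.809e+07) = 72.57 dB.

73 dB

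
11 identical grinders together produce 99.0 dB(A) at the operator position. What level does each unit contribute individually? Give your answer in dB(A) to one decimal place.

Dividing the total intensity by 11 lowers the level by 10·log₁₀ 11 = 10.414 dB: L₁ = 99.0 − 10.414.

88.6 dB(A)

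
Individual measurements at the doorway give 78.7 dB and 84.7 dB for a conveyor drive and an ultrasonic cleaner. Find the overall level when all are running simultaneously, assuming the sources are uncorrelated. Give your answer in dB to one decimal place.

85.7 dB

Incoherent sources combine by intensity addition: L_total = 10·log₁₀(Σ 10^(L_i/10)).
Σ 10^(L/10) = 10^(78.7/10) + 10^(84.7/10) = 3.693e+08.
L_total = 10·log₁₀(3.693e+08) = 85.67 dB.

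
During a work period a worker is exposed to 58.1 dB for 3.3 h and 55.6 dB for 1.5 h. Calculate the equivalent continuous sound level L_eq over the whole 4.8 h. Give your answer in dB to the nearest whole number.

Weight each interval's intensity by its duration and average over T = 4.8 h:
Σ tᵢ·10^(Lᵢ/10) = 3.3·10^(58.1/10) + 1.5·10^(55.6/10) = 2.675e+06.
L_eq = 10·log₁₀(2.675e+06/4.8) = 57.46 dB.

57 dB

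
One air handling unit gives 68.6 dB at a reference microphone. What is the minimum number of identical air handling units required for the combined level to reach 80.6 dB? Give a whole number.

16

Need L₁ + 10·log₁₀ N ≥ 80.6, i.e. log₁₀ N ≥ 1.20.
N ≥ 10^(12.0/10) = 15.849, so N = 16.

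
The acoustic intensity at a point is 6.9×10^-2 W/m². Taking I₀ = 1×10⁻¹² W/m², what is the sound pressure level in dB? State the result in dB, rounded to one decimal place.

L = 10·log₁₀(I/I₀) = 10·log₁₀(6.9×10^-2/10⁻¹²) = 10·log₁₀(6.9×10^10).
L = 10·(0.8388 + 10) = 108.39 dB.

108.4 dB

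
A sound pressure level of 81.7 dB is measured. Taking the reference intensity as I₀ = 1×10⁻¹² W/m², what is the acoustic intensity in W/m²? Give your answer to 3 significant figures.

I/I₀ = 10^(81.7/10) = 1.479e+08, so I = 1.479e+08 × 10⁻¹² W/m².

0.000148 W/m²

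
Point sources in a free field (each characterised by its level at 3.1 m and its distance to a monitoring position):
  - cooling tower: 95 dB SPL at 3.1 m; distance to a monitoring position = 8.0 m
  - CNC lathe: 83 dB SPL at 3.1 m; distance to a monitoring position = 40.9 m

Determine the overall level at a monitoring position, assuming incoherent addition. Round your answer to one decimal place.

First find each source's level at the receiver (point-source: −20·log₁₀(r/r_ref)), then combine on an intensity basis.
cooling tower: 95 − 20·log₁₀(8.0/3.1) = 95 − 8.23 = 86.77 dB SPL.
CNC lathe: 83 − 20·log₁₀(40.9/3.1) = 83 − 22.41 = 60.59 dB SPL.
Σ 10^(L/10) = 4.760e+08 → L_total = 10·log₁₀(4.760e+08) = 86.78 dB SPL.

86.8 dB SPL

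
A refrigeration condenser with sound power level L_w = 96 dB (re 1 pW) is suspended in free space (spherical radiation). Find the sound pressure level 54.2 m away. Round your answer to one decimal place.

L_p = L_w − 10·log₁₀(4π·r²) with r = 54.2 m.
4π·r² = 3.692e+04 m², 10·log₁₀ of that is 45.672 dB.
L_p = 96 − 45.672 = 50.33 dB.

50.3 dB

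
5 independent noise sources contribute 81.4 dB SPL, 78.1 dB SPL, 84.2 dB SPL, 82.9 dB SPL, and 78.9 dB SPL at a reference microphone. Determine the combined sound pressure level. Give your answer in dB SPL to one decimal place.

88.7 dB SPL

Incoherent sources combine by intensity addition: L_total = 10·log₁₀(Σ 10^(L_i/10)).
Σ 10^(L/10) = 10^(81.4/10) + 10^(78.1/10) + 10^(84.2/10) + 10^(82.9/10) + 10^(78.9/10) = 7.382e+08.
L_total = 10·log₁₀(7.382e+08) = 88.68 dB SPL.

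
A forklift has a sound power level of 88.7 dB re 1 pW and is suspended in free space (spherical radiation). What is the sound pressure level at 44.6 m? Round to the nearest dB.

The power spreads over a sphere of area 4π·r², so L_p = L_w − 10·log₁₀(4π·r²).
4π·r² = 2.5e+04 m², 10·log₁₀ of that is 43.979 dB.
L_p = 88.7 − 43.979 = 44.72 dB.

45 dB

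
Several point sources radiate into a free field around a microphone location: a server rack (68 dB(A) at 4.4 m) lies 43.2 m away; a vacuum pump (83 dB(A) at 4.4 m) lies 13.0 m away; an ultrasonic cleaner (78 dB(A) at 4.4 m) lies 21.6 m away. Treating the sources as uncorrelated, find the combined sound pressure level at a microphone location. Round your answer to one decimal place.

First find each source's level at the receiver (point-source: −20·log₁₀(r/r_ref)), then combine on an intensity basis.
server rack: 68 − 20·log₁₀(43.2/4.4) = 68 − 19.84 = 48.16 dB(A).
vacuum pump: 83 − 20·log₁₀(13.0/4.4) = 83 − 9.41 = 73.59 dB(A).
ultrasonic cleaner: 78 − 20·log₁₀(21.6/4.4) = 78 − 13.82 = 64.18 dB(A).
Σ 10^(L/10) = 2.554e+07 → L_total = 10·log₁₀(2.554e+07) = 74.07 dB(A).

74.1 dB(A)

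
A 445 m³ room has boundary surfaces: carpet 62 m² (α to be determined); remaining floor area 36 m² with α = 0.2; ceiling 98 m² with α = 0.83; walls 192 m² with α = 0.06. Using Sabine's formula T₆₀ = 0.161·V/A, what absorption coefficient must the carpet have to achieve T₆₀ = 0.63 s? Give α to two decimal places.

Required total absorption A = 0.161·445/0.63 = 113.72 m².
Absorption from the other surfaces = 36·0.2 + 98·0.83 + 192·0.06 = 100.06 m², so the carpet must supply 13.66 m² over 62 m².
α = 13.66/62 = 0.220.

0.22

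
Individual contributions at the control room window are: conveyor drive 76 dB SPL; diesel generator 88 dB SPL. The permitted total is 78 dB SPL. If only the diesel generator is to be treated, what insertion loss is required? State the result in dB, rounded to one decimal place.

Everything except the diesel generator sums to 10^(76/10) = 3.981e+07 in linear terms, 76.00 dB SPL.
To meet 78 dB SPL overall, the treated diesel generator may contribute at most 10^(78/10) − 3.981e+07 = 2.329e+07, i.e. 73.67 dB SPL.
So the diesel generator must be reduced from 88 to 73.67 dB SPL: IL = 14.33 dB.

14.3 dB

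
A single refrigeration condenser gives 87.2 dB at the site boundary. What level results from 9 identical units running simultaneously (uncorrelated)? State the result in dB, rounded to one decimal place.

L_total = L₁ + 10·log₁₀ N for N identical incoherent sources.
L_total = 87.2 + 10·log₁₀(9) = 87.2 + 9.542 = 96.74 dB.

96.7 dB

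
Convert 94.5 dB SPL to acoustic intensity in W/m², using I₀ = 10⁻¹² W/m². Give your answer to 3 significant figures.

I/I₀ = 10^(94.5/10) = 2.818e+09, so I = 2.818e+09 × 10⁻¹² W/m².

0.00282 W/m²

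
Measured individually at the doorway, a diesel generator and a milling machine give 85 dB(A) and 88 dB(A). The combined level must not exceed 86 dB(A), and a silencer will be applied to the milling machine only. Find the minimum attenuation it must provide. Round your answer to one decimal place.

The untreated sources together contribute 10^(85/10) = 3.162e+08, i.e. 85.00 dB(A).
The limit corresponds to 10^(86/10) = 3.981e+08; subtracting the fixed part leaves 8.188e+07 for the milling machine, i.e. 79.13 dB(A).
Required insertion loss = 88 − 79.13 = 8.87 dB.

8.9 dB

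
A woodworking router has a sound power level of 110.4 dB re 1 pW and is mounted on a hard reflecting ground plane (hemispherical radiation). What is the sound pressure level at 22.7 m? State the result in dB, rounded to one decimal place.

Free-field hemispherical radiation: L_p = L_w − 10·log₁₀(2π·r²), r = 22.7 m.
2π·r² = 3238 m², 10·log₁₀ of that is 35.102 dB.
L_p = 110.4 − 35.102 = 75.30 dB.

75.3 dB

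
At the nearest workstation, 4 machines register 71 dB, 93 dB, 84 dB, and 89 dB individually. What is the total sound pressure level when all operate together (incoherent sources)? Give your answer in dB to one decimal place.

Incoherent sources combine by intensity addition: L_total = 10·log₁₀(Σ 10^(L_i/10)).
Σ 10^(L/10) = 10^(71/10) + 10^(93/10) + 10^(84/10) + 10^(89/10) = 3.053e+09.
L_total = 10·log₁₀(3.053e+09) = 94.85 dB.

94.8 dB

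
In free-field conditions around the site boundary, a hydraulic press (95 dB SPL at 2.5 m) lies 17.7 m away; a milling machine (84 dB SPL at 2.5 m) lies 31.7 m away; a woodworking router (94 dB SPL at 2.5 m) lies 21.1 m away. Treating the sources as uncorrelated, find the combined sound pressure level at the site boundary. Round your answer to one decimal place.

First find each source's level at the receiver (point-source: −20·log₁₀(r/r_ref)), then combine on an intensity basis.
hydraulic press: 95 − 20·log₁₀(17.7/2.5) = 95 − 17.00 = 78.00 dB SPL.
milling machine: 84 − 20·log₁₀(31.7/2.5) = 84 − 22.06 = 61.94 dB SPL.
woodworking router: 94 − 20·log₁₀(21.1/2.5) = 94 − 18.53 = 75.47 dB SPL.
Σ 10^(L/10) = 9.991e+07 → L_total = 10·log₁₀(9.991e+07) = 80.00 dB SPL.

80.0 dB SPL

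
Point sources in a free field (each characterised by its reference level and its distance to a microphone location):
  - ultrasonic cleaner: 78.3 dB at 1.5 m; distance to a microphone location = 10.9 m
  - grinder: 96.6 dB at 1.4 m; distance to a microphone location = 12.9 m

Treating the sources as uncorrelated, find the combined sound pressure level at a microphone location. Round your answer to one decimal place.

Apply inverse-square spreading to bring every level to the receiver, then sum 10^(L/10).
ultrasonic cleaner: 78.3 − 20·log₁₀(10.9/1.5) = 78.3 − 17.23 = 61.07 dB.
grinder: 96.6 − 20·log₁₀(12.9/1.4) = 96.6 − 19.29 = 77.31 dB.
Σ 10^(L/10) = 5.512e+07 → L_total = 10·log₁₀(5.512e+07) = 77.41 dB.

77.4 dB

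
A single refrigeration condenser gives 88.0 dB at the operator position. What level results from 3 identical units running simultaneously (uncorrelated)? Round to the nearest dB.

L_total = L₁ + 10·log₁₀ N for N identical incoherent sources.
L_total = 88.0 + 10·log₁₀(3) = 88.0 + 4.771 = 92.77 dB.

93 dB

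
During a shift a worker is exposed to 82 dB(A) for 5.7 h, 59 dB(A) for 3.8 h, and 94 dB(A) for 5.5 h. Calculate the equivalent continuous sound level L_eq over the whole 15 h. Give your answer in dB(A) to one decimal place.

89.9 dB(A)

The energy average is taken in the linear domain: L_eq = 10·log₁₀[(Σ tᵢ·10^(Lᵢ/10))/T], T = 15 h.
Σ tᵢ·10^(Lᵢ/10) = 5.7·10^(82/10) + 3.8·10^(59/10) + 5.5·10^(94/10) = 1.472e+10.
L_eq = 10·log₁₀(1.472e+10/15) = 89.92 dB(A).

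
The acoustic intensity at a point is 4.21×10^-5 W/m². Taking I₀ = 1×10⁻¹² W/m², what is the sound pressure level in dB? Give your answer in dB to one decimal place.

76.2 dB

L = 10·log₁₀(I/I₀) = 10·log₁₀(4.21×10^-5/10⁻¹²) = 10·log₁₀(4.21×10^7).
L = 10·(0.6243 + 7) = 76.24 dB.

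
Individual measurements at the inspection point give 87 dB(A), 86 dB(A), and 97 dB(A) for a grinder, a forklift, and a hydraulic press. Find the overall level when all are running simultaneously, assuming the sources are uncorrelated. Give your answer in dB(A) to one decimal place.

For uncorrelated sources the intensities add, so convert each level to linear form, sum, and take 10·log₁₀ of the total.
Σ 10^(L/10) = 10^(87/10) + 10^(86/10) + 10^(97/10) = 5.911e+09.
L_total = 10·log₁₀(5.911e+09) = 97.72 dB(A).

97.7 dB(A)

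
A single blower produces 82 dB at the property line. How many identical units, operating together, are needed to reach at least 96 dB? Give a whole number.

The shortfall is 96 − 82 = 14.0 dB, and N units add 10·log₁₀ N, so need 10·log₁₀ N ≥ 14.0.
N ≥ 10^(14.0/10) = 25.119, so N = 26.

26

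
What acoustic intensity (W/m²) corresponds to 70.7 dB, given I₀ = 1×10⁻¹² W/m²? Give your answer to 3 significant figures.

I/I₀ = 10^(70.7/10) = 1.175e+07, so I = 1.175e+07 × 10⁻¹² W/m².

1.17e-05 W/m²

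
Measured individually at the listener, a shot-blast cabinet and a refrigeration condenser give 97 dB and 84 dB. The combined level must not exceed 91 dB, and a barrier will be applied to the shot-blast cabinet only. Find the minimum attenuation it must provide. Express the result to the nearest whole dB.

7 dB

Everything except the shot-blast cabinet sums to 10^(84/10) = 2.512e+08 in linear terms, 84.00 dB.
To meet 91 dB overall, the treated shot-blast cabinet may contribute at most 10^(91/10) − 2.512e+08 = 1.008e+09, i.e. 90.03 dB.
So the shot-blast cabinet must be reduced from 97 to 90.03 dB: IL = 6.97 dB.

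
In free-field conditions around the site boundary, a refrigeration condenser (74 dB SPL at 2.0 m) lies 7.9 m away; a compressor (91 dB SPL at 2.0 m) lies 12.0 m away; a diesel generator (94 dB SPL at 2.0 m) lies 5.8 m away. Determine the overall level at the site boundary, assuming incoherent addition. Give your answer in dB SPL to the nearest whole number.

85 dB SPL

First find each source's level at the receiver (point-source: −20·log₁₀(r/r_ref)), then combine on an intensity basis.
refrigeration condenser: 74 − 20·log₁₀(7.9/2.0) = 74 − 11.93 = 62.07 dB SPL.
compressor: 91 − 20·log₁₀(12.0/2.0) = 91 − 15.56 = 75.44 dB SPL.
diesel generator: 94 − 20·log₁₀(5.8/2.0) = 94 − 9.25 = 84.75 dB SPL.
Σ 10^(L/10) = 3.353e+08 → L_total = 10·log₁₀(3.353e+08) = 85.25 dB SPL.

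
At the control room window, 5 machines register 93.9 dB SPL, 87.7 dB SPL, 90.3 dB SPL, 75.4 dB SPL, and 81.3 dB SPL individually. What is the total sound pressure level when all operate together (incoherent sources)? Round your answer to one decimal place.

96.3 dB SPL

Incoherent sources combine by intensity addition: L_total = 10·log₁₀(Σ 10^(L_i/10)).
Σ 10^(L/10) = 10^(93.9/10) + 10^(87.7/10) + 10^(90.3/10) + 10^(75.4/10) + 10^(81.3/10) = 4.285e+09.
L_total = 10·log₁₀(4.285e+09) = 96.32 dB SPL.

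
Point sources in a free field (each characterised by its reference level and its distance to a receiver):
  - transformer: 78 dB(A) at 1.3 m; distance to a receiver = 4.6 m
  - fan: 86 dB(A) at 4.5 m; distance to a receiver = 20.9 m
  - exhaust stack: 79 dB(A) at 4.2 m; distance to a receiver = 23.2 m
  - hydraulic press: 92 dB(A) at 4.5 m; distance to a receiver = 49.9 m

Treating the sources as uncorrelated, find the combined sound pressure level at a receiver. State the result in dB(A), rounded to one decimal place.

75.9 dB(A)

Apply inverse-square spreading to bring every level to the receiver, then sum 10^(L/10).
transformer: 78 − 20·log₁₀(4.6/1.3) = 78 − 10.98 = 67.02 dB(A).
fan: 86 − 20·log₁₀(20.9/4.5) = 86 − 13.34 = 72.66 dB(A).
exhaust stack: 79 − 20·log₁₀(23.2/4.2) = 79 − 14.84 = 64.16 dB(A).
hydraulic press: 92 − 20·log₁₀(49.9/4.5) = 92 − 20.90 = 71.10 dB(A).
Σ 10^(L/10) = 3.899e+07 → L_total = 10·log₁₀(3.899e+07) = 75.91 dB(A).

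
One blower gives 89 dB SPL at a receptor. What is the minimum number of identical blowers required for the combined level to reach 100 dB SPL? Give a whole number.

13

N identical sources give L₁ + 10·log₁₀ N, so require 10·log₁₀ N ≥ 100 − 89 = 11.0 dB.
N ≥ 10^(11.0/10) = 12.589, so N = 13.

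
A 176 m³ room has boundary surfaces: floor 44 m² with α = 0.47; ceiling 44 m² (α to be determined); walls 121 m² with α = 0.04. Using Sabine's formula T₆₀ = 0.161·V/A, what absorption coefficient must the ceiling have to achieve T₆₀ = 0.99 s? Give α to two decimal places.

0.07

Required total absorption A = 0.161·176/0.99 = 28.62 m².
Absorption from the other surfaces = 44·0.47 + 121·0.04 = 25.52 m², so the ceiling must supply 3.10 m² over 44 m².
α = 3.10/44 = 0.071.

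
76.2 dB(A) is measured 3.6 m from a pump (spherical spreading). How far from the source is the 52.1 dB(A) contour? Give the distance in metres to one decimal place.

57.7 m

For a point source L₁ − L₂ = 20·log₁₀(r₂/r₁), so r₂ = r₁·10^((L₁−L₂)/20).
r₂ = 3.6·10^((76.2−52.1)/20) = 3.6·10^(24.1/20) = 57.72 m.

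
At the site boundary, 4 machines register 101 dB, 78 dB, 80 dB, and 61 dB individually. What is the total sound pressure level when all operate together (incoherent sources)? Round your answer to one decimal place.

101.1 dB

For uncorrelated sources the intensities add, so convert each level to linear form, sum, and take 10·log₁₀ of the total.
Σ 10^(L/10) = 10^(101/10) + 10^(78/10) + 10^(80/10) + 10^(61/10) = 1.275e+10.
L_total = 10·log₁₀(1.275e+10) = 101.06 dB.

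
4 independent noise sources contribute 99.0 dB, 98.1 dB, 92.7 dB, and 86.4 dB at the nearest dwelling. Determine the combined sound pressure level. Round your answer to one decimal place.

102.2 dB

For uncorrelated sources the intensities add, so convert each level to linear form, sum, and take 10·log₁₀ of the total.
Σ 10^(L/10) = 10^(99.0/10) + 10^(98.1/10) + 10^(92.7/10) + 10^(86.4/10) = 1.670e+10.
L_total = 10·log₁₀(1.670e+10) = 102.23 dB.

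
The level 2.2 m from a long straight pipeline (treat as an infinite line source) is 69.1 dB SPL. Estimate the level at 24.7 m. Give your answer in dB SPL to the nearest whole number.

Cylindrical spreading from a line source gives a 10·log₁₀(r₂/r₁) drop.
L₂ = 69.1 − 10·log₁₀(24.7/2.2) = 69.1 − 10.503 = 58.60 dB SPL.

59 dB SPL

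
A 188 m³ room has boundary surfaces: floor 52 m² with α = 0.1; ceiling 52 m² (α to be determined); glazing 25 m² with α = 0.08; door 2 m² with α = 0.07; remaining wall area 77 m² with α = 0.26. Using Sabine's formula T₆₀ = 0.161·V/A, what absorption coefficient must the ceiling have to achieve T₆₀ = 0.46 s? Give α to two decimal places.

0.74

A = 0.161·V/T₆₀ = 0.161·188/0.46 = 65.80 m² sabins.
Absorption from the other surfaces = 52·0.1 + 25·0.08 + 2·0.07 + 77·0.26 = 27.36 m², so the ceiling must supply 38.44 m² over 52 m².
α = 38.44/52 = 0.739.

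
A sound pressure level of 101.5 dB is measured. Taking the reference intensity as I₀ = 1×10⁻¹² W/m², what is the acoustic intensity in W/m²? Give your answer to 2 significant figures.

I/I₀ = 10^(101.5/10) = 1.413e+10, so I = 1.413e+10 × 10⁻¹² W/m².

0.014 W/m²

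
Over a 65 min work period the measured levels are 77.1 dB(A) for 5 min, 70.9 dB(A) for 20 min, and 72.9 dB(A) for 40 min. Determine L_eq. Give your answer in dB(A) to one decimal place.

L_eq = 10·log₁₀[(1/T)·Σ tᵢ·10^(Lᵢ/10)] with T = 65 min.
Σ tᵢ·10^(Lᵢ/10) = 5·10^(77.1/10) + 20·10^(70.9/10) + 40·10^(72.9/10) = 1.282e+09.
L_eq = 10·log₁₀(1.282e+09/65) = 72.95 dB(A).

73.0 dB(A)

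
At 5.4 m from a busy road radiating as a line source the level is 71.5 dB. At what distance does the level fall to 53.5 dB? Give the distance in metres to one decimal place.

For a line source L₁ − L₂ = 10·log₁₀(r₂/r₁), so r₂ = r₁·10^((L₁−L₂)/10).
r₂ = 5.4·10^((71.5−53.5)/10) = 5.4·10^(18.0/10) = 340.72 m.

340.7 m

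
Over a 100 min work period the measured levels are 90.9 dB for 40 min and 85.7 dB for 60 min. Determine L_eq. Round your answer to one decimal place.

88.5 dB

The energy average is taken in the linear domain: L_eq = 10·log₁₀[(Σ tᵢ·10^(Lᵢ/10))/T], T = 100 min.
Σ tᵢ·10^(Lᵢ/10) = 40·10^(90.9/10) + 60·10^(85.7/10) = 7.150e+10.
L_eq = 10·log₁₀(7.150e+10/100) = 88.54 dB.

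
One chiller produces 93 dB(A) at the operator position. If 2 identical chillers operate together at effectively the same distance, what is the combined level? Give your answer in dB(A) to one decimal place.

96.0 dB(A)

With 2 equal, uncorrelated contributions the intensity is 2× that of one unit, giving a rise of 10·log₁₀ 2.
L_total = 93 + 10·log₁₀(2) = 93 + 3.010 = 96.01 dB(A).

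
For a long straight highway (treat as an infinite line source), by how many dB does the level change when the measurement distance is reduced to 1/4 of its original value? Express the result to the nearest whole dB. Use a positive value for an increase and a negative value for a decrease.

With cylindrical spreading the level changes by −10·log₁₀(r₂/r₁).
ΔL = −10·log₁₀(0.25) = +6.02 dB.

+6 dB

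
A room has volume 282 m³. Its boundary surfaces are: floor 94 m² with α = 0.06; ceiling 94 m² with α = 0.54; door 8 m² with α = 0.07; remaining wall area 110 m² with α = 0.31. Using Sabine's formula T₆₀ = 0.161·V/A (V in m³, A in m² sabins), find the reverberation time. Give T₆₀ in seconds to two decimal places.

0.50 s

Summing Sᵢαᵢ: 94·0.06 + 94·0.54 + 8·0.07 + 110·0.31 = 91.06 m².
T₆₀ = 0.161 × 282 / 91.06 = 0.499 s.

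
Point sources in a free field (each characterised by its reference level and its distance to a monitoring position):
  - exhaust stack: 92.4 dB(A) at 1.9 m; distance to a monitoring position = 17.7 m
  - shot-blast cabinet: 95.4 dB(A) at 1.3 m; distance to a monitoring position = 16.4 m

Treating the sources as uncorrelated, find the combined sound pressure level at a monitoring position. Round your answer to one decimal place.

First find each source's level at the receiver (point-source: −20·log₁₀(r/r_ref)), then combine on an intensity basis.
exhaust stack: 92.4 − 20·log₁₀(17.7/1.9) = 92.4 − 19.38 = 73.02 dB(A).
shot-blast cabinet: 95.4 − 20·log₁₀(16.4/1.3) = 95.4 − 22.02 = 73.38 dB(A).
Σ 10^(L/10) = 4.181e+07 → L_total = 10·log₁₀(4.181e+07) = 76.21 dB(A).

76.2 dB(A)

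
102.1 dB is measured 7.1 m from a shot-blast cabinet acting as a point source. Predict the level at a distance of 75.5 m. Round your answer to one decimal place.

81.6 dB

Spherical spreading from a point source gives a 20·log₁₀(r₂/r₁) drop.
L₂ = 102.1 − 20·log₁₀(75.5/7.1) = 102.1 − 20.534 = 81.57 dB.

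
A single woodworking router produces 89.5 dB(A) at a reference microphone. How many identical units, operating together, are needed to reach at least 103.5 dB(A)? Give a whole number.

Need L₁ + 10·log₁₀ N ≥ 103.5, i.e. log₁₀ N ≥ 1.40.
N ≥ 10^(14.0/10) = 25.119, so N = 26.

26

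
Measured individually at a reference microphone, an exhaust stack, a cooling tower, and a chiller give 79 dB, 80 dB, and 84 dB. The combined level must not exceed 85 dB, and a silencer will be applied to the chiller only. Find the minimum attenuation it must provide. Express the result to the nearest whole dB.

3 dB

Fixed contribution from the other sources: Σ 10^(L/10) = 10^(79/10) + 10^(80/10) = 1.794e+08 (82.54 dB).
To meet 85 dB overall, the treated chiller may contribute at most 10^(85/10) − 1.794e+08 = 1.368e+08, i.e. 81.36 dB.
So the chiller must be reduced from 84 to 81.36 dB: IL = 2.64 dB.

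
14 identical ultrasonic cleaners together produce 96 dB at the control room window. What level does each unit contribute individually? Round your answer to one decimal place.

84.5 dB

14 equal contributions raise the level by 10·log₁₀ 14 = 11.461 dB, so each unit alone gives 96 − 11.461.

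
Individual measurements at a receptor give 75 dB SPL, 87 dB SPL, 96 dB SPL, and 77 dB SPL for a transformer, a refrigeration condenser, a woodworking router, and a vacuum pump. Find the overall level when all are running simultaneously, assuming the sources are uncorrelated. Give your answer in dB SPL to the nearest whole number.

97 dB SPL

Incoherent sources combine by intensity addition: L_total = 10·log₁₀(Σ 10^(L_i/10)).
Σ 10^(L/10) = 10^(75/10) + 10^(87/10) + 10^(96/10) + 10^(77/10) = 4.564e+09.
L_total = 10·log₁₀(4.564e+09) = 96.59 dB SPL.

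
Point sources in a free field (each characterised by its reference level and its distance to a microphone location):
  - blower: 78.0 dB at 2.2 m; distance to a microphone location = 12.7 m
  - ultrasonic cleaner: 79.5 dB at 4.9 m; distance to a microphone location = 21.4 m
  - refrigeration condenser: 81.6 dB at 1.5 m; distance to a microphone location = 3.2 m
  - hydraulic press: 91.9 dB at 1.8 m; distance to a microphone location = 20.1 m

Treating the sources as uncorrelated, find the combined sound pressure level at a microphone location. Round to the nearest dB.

Apply inverse-square spreading to bring every level to the receiver, then sum 10^(L/10).
blower: 78.0 − 20·log₁₀(12.7/2.2) = 78.0 − 15.23 = 62.77 dB.
ultrasonic cleaner: 79.5 − 20·log₁₀(21.4/4.9) = 79.5 − 12.80 = 66.70 dB.
refrigeration condenser: 81.6 − 20·log₁₀(3.2/1.5) = 81.6 − 6.58 = 75.02 dB.
hydraulic press: 91.9 − 20·log₁₀(20.1/1.8) = 91.9 − 20.96 = 70.94 dB.
Σ 10^(L/10) = 5.075e+07 → L_total = 10·log₁₀(5.075e+07) = 77.05 dB.

77 dB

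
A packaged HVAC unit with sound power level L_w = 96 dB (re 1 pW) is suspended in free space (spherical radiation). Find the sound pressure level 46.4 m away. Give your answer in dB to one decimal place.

The power spreads over a sphere of area 4π·r², so L_p = L_w − 10·log₁₀(4π·r²).
4π·r² = 2.705e+04 m², 10·log₁₀ of that is 44.322 dB.
L_p = 96 − 44.322 = 51.68 dB.

51.7 dB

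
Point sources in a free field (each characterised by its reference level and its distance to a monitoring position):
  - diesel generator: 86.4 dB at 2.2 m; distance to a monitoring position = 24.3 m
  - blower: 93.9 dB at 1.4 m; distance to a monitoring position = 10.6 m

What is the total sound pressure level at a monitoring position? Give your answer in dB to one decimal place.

First find each source's level at the receiver (point-source: −20·log₁₀(r/r_ref)), then combine on an intensity basis.
diesel generator: 86.4 − 20·log₁₀(24.3/2.2) = 86.4 − 20.86 = 65.54 dB.
blower: 93.9 − 20·log₁₀(10.6/1.4) = 93.9 − 17.58 = 76.32 dB.
Σ 10^(L/10) = 4.640e+07 → L_total = 10·log₁₀(4.640e+07) = 76.66 dB.

76.7 dB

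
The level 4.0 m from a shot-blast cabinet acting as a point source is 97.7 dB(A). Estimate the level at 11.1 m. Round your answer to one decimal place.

Point-source attenuation: ΔL = 20·log₁₀(r₂/r₁) = 20·log₁₀(11.1/4.0) = 8.865 dB.
L₂ = 97.7 − 20·log₁₀(11.1/4.0) = 97.7 − 8.865 = 88.83 dB(A).

88.8 dB(A)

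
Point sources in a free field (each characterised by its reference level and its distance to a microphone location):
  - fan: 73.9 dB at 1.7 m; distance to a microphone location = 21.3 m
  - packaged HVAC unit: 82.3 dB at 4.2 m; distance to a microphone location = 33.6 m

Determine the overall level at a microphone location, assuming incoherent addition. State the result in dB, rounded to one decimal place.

Apply inverse-square spreading to bring every level to the receiver, then sum 10^(L/10).
fan: 73.9 − 20·log₁₀(21.3/1.7) = 73.9 − 21.96 = 51.94 dB.
packaged HVAC unit: 82.3 − 20·log₁₀(33.6/4.2) = 82.3 − 18.06 = 64.24 dB.
Σ 10^(L/10) = 2.810e+06 → L_total = 10·log₁₀(2.810e+06) = 64.49 dB.

64.5 dB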